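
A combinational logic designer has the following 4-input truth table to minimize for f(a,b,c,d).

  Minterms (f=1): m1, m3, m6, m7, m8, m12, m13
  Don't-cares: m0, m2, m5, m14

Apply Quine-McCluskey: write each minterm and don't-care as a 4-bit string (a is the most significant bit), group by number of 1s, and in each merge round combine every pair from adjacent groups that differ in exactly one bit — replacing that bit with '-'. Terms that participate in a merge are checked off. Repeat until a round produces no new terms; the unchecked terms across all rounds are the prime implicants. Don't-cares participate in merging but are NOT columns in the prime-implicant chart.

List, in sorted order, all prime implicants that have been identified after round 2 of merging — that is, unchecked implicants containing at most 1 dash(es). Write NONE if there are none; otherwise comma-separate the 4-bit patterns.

-000, -101, -110, 1-00, 11-0, 110-

[col 0] 0000*, 0001*, 0010*, 0011*, 0101*, 0110*, 0111*, 1000*, 1100*, 1101*, 1110*
[col 1] -000, -101, -110, 0-01*, 0-10*, 0-11*, 00-0*, 00-1*, 000-*, 001-*, 01-1*, 011-*, 1-00, 11-0, 110-
[col 2] 0--1, 0-1-, 00--
Prime implicants: -000, -101, -110, 0--1, 0-1-, 00--, 1-00, 11-0, 110-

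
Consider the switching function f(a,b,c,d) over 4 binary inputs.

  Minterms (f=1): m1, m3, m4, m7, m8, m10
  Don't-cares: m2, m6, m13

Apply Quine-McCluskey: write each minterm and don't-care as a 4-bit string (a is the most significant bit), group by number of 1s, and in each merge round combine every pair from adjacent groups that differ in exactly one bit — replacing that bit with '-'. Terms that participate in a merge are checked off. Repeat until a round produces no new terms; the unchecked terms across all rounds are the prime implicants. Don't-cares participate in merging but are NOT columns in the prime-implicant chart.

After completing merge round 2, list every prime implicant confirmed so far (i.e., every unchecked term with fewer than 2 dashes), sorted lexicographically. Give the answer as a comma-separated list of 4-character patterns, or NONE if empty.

Round 0: 0001✓ 0010✓ 0011✓ 0100✓ 0110✓ 0111✓ 1000✓ 1010✓ 1101
Round 1: -010 0-10✓ 0-11✓ 00-1 001-✓ 01-0 011-✓ 10-0
Round 2: 0-1-
PIs = {-010, 0-1-, 00-1, 01-0, 10-0, 1101}

-010, 00-1, 01-0, 10-0, 1101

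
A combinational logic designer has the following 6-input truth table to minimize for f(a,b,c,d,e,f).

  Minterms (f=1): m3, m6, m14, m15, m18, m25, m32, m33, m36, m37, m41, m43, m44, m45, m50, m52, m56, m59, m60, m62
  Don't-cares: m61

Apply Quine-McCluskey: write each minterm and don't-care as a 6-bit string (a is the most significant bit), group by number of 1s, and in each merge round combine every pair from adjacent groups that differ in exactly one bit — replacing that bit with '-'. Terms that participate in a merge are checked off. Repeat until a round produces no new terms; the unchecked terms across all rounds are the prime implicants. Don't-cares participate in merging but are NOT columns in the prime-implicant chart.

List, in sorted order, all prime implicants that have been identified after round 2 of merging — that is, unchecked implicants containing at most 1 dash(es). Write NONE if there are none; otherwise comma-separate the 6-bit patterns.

-10010, 00-110, 000011, 00111-, 011001, 1-1011, 1010-1, 111-00, 1111-0

size-2^0 implicants → 000011  000110(✓)  001110(✓)  001111(✓)  010010(✓)  011001  100000(✓)  100001(✓)  100100(✓)  100101(✓)  101001(✓)  101011(✓)  101100(✓)  101101(✓)  110010(✓)  110100(✓)  111000(✓)  111011(✓)  111100(✓)  111101(✓)  111110(✓)
size-2^1 implicants → -10010  00-110  00111-  1-0100(✓)  1-1011  1-1100(✓)  1-1101(✓)  10-001(✓)  10-100(✓)  10-101(✓)  100-00(✓)  100-01(✓)  10000-(✓)  10010-(✓)  101-01(✓)  1010-1  10110-(✓)  11-100(✓)  111-00  1111-0  11110-(✓)
size-2^2 implicants → 1--100  1-110-  10--01  10-10-  100-0-
Unchecked terms (primes): -10010, 00-110, 000011, 00111-, 011001, 1--100, 1-1011, 1-110-, 10--01, 10-10-, 100-0-, 1010-1, 111-00, 1111-0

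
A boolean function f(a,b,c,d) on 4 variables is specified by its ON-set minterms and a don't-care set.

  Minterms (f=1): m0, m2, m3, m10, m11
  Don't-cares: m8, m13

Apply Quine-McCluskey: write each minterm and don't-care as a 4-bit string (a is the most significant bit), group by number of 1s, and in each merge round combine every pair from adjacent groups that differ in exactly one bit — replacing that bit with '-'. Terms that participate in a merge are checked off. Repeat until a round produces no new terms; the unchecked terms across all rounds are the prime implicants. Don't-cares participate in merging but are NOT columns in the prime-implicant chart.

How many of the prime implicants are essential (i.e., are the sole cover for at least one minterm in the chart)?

size-2^0 implicants → 0000(✓)  0010(✓)  0011(✓)  1000(✓)  1010(✓)  1011(✓)  1101
size-2^1 implicants → -000(✓)  -010(✓)  -011(✓)  00-0(✓)  001-(✓)  10-0(✓)  101-(✓)
size-2^2 implicants → -0-0  -01-
Unchecked terms (primes): -0-0, -01-, 1101
Minterm coverage:
  m0 ⊆ -0-0 [E]
  m2 ⊆ -0-0,-01-
  m3 ⊆ -01- [E]
  m10 ⊆ -0-0,-01-
  m11 ⊆ -01- [E]
E = {-0-0, -01-}

2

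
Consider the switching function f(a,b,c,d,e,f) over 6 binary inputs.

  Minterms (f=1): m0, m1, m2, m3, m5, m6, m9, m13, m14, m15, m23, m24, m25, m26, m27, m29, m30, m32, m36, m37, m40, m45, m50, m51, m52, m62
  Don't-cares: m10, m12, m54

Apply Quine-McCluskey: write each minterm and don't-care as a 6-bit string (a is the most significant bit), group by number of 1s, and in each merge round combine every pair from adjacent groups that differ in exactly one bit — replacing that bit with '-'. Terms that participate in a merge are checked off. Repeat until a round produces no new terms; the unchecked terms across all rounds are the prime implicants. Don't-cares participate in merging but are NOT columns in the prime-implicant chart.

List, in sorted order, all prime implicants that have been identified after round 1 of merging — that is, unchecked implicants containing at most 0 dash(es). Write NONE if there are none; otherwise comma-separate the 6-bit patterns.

010111

[col 0] 000000*, 000001*, 000010*, 000011*, 000101*, 000110*, 001001*, 001010*, 001100*, 001101*, 001110*, 001111*, 010111, 011000*, 011001*, 011010*, 011011*, 011101*, 011110*, 100000*, 100100*, 100101*, 101000*, 101101*, 110010*, 110011*, 110100*, 110110*, 111110*
[col 1] -00000, -00101*, -01101*, -11110, 0-1001*, 0-1010*, 0-1101*, 0-1110*, 00-001*, 00-010*, 00-101*, 00-110*, 000-01*, 000-10*, 0000-0*, 0000-1*, 00000-*, 00001-*, 001-01*, 001-10*, 0011-0*, 0011-1*, 00110-*, 00111-*, 011-01*, 011-10*, 0110-0*, 0110-1*, 01100-*, 01101-*, 1-0100, 10-000, 10-101*, 100-00, 10010-, 11-110, 110-10, 11001-, 1101-0
[col 2] -0-101, 0-1-01, 0-1-10, 00--01, 00--10, 0000--, 0011--, 0110--
Prime implicants: -0-101, -00000, -11110, 0-1-01, 0-1-10, 00--01, 00--10, 0000--, 0011--, 010111, 0110--, 1-0100, 10-000, 100-00, 10010-, 11-110, 110-10, 11001-, 1101-0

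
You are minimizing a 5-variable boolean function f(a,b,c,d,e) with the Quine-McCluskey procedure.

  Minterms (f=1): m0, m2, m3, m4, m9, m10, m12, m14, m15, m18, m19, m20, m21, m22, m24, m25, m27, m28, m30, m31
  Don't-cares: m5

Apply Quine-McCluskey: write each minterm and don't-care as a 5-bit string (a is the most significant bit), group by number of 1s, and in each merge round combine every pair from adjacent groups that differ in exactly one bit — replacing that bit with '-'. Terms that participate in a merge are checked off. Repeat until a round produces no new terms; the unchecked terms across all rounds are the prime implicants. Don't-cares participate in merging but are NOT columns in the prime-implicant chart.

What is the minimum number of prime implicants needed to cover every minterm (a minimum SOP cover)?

10

Round 0: 00000✓ 00010✓ 00011✓ 00100✓ 00101✓ 01001✓ 01010✓ 01100✓ 01110✓ 01111✓ 10010✓ 10011✓ 10100✓ 10101✓ 10110✓ 11000✓ 11001✓ 11011✓ 11100✓ 11110✓ 11111✓
Round 1: -0010✓ -0011✓ -0100✓ -0101✓ -1001 -1100✓ -1110✓ -1111✓ 0-010 0-100✓ 00-00 000-0 0001-✓ 0010-✓ 01-10 011-0✓ 0111-✓ 1-011 1-100✓ 1-110✓ 10-10 1001-✓ 101-0✓ 1010-✓ 11-00 11-11 110-1 1100- 111-0✓ 1111-✓
Round 2: --100 -001- -010- -11-0 -111- 1-1-0
PIs = {--100, -001-, -010-, -1001, -11-0, -111-, 0-010, 00-00, 000-0, 01-10, 1-011, 1-1-0, 10-10, 11-00, 11-11, 110-1, 1100-}
Coverage chart:
  m0: 00-00,000-0
  m2: -001-,0-010,000-0
  m3: -001- ←essential
  m4: --100,-010-,00-00
  m9: -1001 ←essential
  m10: 0-010,01-10
  m12: --100,-11-0
  m14: -11-0,-111-,01-10
  m15: -111- ←essential
  m18: -001-,10-10
  m19: -001-,1-011
  m20: --100,-010-,1-1-0
  m21: -010- ←essential
  m22: 1-1-0,10-10
  m24: 11-00,1100-
  m25: -1001,110-1,1100-
  m27: 1-011,11-11,110-1
  m28: --100,-11-0,1-1-0,11-00
  m30: -11-0,-111-,1-1-0
  m31: -111-,11-11
Essential: -001-, -010-, -1001, -111-
Petrick residual → --100, 0-010, 00-00, 1-011, 1-1-0, 11-00
Min cover (10 terms): cd'e' + b'c'd + b'cd' + bc'd'e + bcd + a'c'de' + a'b'd'e' + ac'de + ace' + abd'e'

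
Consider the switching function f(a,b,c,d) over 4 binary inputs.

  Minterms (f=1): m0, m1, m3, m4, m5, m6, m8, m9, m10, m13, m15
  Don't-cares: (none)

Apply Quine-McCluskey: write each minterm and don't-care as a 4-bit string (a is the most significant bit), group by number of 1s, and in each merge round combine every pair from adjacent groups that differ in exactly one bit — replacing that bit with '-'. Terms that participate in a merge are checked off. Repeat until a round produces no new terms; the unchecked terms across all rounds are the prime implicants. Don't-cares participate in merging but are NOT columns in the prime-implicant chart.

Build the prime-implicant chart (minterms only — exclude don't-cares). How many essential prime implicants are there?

[col 0] 0000*, 0001*, 0011*, 0100*, 0101*, 0110*, 1000*, 1001*, 1010*, 1101*, 1111*
[col 1] -000*, -001*, -101*, 0-00*, 0-01*, 00-1, 000-*, 01-0, 010-*, 1-01*, 10-0, 100-*, 11-1
[col 2] --01, -00-, 0-0-
Prime implicants: --01, -00-, 0-0-, 00-1, 01-0, 10-0, 11-1
PI chart (minterm → PIs covering it):
  0 | -00-,0-0-
  1 | --01,-00-,0-0-,00-1
  3 | 00-1  (sole → essential)
  4 | 0-0-,01-0
  5 | --01,0-0-
  6 | 01-0  (sole → essential)
  8 | -00-,10-0
  9 | --01,-00-
  10 | 10-0  (sole → essential)
  13 | --01,11-1
  15 | 11-1  (sole → essential)
Essential prime implicants: 00-1, 01-0, 10-0, 11-1

4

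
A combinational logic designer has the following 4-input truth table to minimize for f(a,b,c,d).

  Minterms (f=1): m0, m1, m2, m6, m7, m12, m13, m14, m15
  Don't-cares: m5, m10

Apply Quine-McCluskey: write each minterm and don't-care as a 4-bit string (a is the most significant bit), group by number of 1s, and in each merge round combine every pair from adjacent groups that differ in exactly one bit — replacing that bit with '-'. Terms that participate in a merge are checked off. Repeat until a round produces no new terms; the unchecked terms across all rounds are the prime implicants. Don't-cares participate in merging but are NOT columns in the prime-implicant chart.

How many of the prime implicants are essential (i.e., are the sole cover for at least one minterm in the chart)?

Round 0: 0000✓ 0001✓ 0010✓ 0101✓ 0110✓ 0111✓ 1010✓ 1100✓ 1101✓ 1110✓ 1111✓
Round 1: -010✓ -101✓ -110✓ -111✓ 0-01 0-10✓ 00-0 000- 01-1✓ 011-✓ 1-10✓ 11-0✓ 11-1✓ 110-✓ 111-✓
Round 2: --10 -1-1 -11- 11--
PIs = {--10, -1-1, -11-, 0-01, 00-0, 000-, 11--}
Coverage chart:
  m0: 00-0,000-
  m1: 0-01,000-
  m2: --10,00-0
  m6: --10,-11-
  m7: -1-1,-11-
  m12: 11-- ←essential
  m13: -1-1,11--
  m14: --10,-11-,11--
  m15: -1-1,-11-,11--
Essential: 11--

1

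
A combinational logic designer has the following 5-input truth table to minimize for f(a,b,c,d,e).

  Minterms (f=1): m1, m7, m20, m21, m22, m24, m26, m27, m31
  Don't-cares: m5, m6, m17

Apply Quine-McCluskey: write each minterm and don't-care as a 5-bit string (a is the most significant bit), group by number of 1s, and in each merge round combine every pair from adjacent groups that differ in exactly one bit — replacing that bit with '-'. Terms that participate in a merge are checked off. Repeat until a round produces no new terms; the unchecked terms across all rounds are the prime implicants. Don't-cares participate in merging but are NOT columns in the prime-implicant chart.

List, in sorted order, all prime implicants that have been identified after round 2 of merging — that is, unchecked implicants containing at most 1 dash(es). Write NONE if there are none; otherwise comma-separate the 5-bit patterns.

[col 0] 00001*, 00101*, 00110*, 00111*, 10001*, 10100*, 10101*, 10110*, 11000*, 11010*, 11011*, 11111*
[col 1] -0001*, -0101*, -0110, 00-01*, 001-1, 0011-, 10-01*, 101-0, 1010-, 11-11, 110-0, 1101-
[col 2] -0-01
Prime implicants: -0-01, -0110, 001-1, 0011-, 101-0, 1010-, 11-11, 110-0, 1101-

-0110, 001-1, 0011-, 101-0, 1010-, 11-11, 110-0, 1101-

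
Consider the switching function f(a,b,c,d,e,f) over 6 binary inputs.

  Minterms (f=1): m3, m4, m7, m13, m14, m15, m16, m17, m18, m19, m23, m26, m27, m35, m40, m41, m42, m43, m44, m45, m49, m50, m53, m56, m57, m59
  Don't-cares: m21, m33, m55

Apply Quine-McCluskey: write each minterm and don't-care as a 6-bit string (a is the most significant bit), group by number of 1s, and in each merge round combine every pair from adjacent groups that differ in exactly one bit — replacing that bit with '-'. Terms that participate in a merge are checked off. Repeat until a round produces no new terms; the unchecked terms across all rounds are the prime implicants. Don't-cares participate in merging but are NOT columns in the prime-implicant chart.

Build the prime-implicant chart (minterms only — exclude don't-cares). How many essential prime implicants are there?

size-2^0 implicants → 000011(✓)  000100  000111(✓)  001101(✓)  001110(✓)  001111(✓)  010000(✓)  010001(✓)  010010(✓)  010011(✓)  010101(✓)  010111(✓)  011010(✓)  011011(✓)  100001(✓)  100011(✓)  101000(✓)  101001(✓)  101010(✓)  101011(✓)  101100(✓)  101101(✓)  110001(✓)  110010(✓)  110101(✓)  110111(✓)  111000(✓)  111001(✓)  111011(✓)
size-2^1 implicants → -00011  -01101  -10001(✓)  -10010  -10101(✓)  -10111(✓)  -11011  0-0011(✓)  0-0111(✓)  00-111  000-11(✓)  0011-1  00111-  01-010(✓)  01-011(✓)  010-01(✓)  010-11(✓)  0100-0(✓)  0100-1(✓)  01000-(✓)  01001-(✓)  0101-1(✓)  01101-(✓)  1-0001(✓)  1-1000(✓)  1-1001(✓)  1-1011(✓)  10-001(✓)  10-011(✓)  1000-1(✓)  101-00(✓)  101-01(✓)  1010-0(✓)  1010-1(✓)  10100-(✓)  10101-(✓)  10110-(✓)  11-001(✓)  110-01(✓)  1101-1(✓)  1110-1(✓)  11100-(✓)
size-2^2 implicants → -10-01  -101-1  0-0-11  01-01-  010--1  0100--  1--001  1-10-1  1-100-  10-0-1  101-0-  1010--
Unchecked terms (primes): -00011, -01101, -10-01, -10010, -101-1, -11011, 0-0-11, 00-111, 000100, 0011-1, 00111-, 01-01-, 010--1, 0100--, 1--001, 1-10-1, 1-100-, 10-0-1, 101-0-, 1010--
Minterm coverage:
  m3 ⊆ -00011,0-0-11
  m4 ⊆ 000100 [E]
  m7 ⊆ 0-0-11,00-111
  m13 ⊆ -01101,0011-1
  m14 ⊆ 00111- [E]
  m15 ⊆ 00-111,0011-1,00111-
  m16 ⊆ 0100-- [E]
  m17 ⊆ -10-01,010--1,0100--
  m18 ⊆ -10010,01-01-,0100--
  m19 ⊆ 0-0-11,01-01-,010--1,0100--
  m23 ⊆ -101-1,0-0-11,010--1
  m26 ⊆ 01-01- [E]
  m27 ⊆ -11011,01-01-
  m35 ⊆ -00011,10-0-1
  m40 ⊆ 1-100-,101-0-,1010--
  m41 ⊆ 1--001,1-10-1,1-100-,10-0-1,101-0-,1010--
  m42 ⊆ 1010-- [E]
  m43 ⊆ 1-10-1,10-0-1,1010--
  m44 ⊆ 101-0- [E]
  m45 ⊆ -01101,101-0-
  m49 ⊆ -10-01,1--001
  m50 ⊆ -10010 [E]
  m53 ⊆ -10-01,-101-1
  m56 ⊆ 1-100- [E]
  m57 ⊆ 1--001,1-10-1,1-100-
  m59 ⊆ -11011,1-10-1
E = {-10010, 000100, 00111-, 01-01-, 0100--, 1-100-, 101-0-, 1010--}

8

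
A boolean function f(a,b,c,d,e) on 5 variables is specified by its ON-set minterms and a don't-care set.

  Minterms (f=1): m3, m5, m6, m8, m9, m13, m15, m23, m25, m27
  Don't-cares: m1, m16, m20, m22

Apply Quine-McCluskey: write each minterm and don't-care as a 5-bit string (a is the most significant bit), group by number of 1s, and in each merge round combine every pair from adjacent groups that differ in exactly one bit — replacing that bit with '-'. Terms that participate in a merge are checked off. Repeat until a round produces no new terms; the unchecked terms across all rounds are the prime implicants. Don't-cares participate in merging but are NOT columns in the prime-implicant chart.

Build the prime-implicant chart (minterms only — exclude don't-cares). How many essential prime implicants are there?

7

Round 0: 00001✓ 00011✓ 00101✓ 00110✓ 01000✓ 01001✓ 01101✓ 01111✓ 10000✓ 10100✓ 10110✓ 10111✓ 11001✓ 11011✓
Round 1: -0110 -1001 0-001✓ 0-101✓ 00-01✓ 000-1 01-01✓ 0100- 011-1 10-00 101-0 1011- 110-1
Round 2: 0--01
PIs = {-0110, -1001, 0--01, 000-1, 0100-, 011-1, 10-00, 101-0, 1011-, 110-1}
Coverage chart:
  m3: 000-1 ←essential
  m5: 0--01 ←essential
  m6: -0110 ←essential
  m8: 0100- ←essential
  m9: -1001,0--01,0100-
  m13: 0--01,011-1
  m15: 011-1 ←essential
  m23: 1011- ←essential
  m25: -1001,110-1
  m27: 110-1 ←essential
Essential: -0110, 0--01, 000-1, 0100-, 011-1, 1011-, 110-1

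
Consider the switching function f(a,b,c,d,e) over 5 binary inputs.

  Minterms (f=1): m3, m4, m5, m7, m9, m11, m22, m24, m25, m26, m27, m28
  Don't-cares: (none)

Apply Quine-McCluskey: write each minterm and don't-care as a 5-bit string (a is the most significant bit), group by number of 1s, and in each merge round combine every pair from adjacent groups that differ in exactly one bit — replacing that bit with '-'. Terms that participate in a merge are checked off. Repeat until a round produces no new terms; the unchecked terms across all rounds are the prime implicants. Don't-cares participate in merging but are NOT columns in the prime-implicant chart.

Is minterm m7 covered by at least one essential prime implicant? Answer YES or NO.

[col 0] 00011*, 00100*, 00101*, 00111*, 01001*, 01011*, 10110, 11000*, 11001*, 11010*, 11011*, 11100*
[col 1] -1001*, -1011*, 0-011, 00-11, 001-1, 0010-, 010-1*, 11-00, 110-0*, 110-1*, 1100-*, 1101-*
[col 2] -10-1, 110--
Prime implicants: -10-1, 0-011, 00-11, 001-1, 0010-, 10110, 11-00, 110--
PI chart (minterm → PIs covering it):
  3 | 0-011,00-11
  4 | 0010-  (sole → essential)
  5 | 001-1,0010-
  7 | 00-11,001-1
  9 | -10-1  (sole → essential)
  11 | -10-1,0-011
  22 | 10110  (sole → essential)
  24 | 11-00,110--
  25 | -10-1,110--
  26 | 110--  (sole → essential)
  27 | -10-1,110--
  28 | 11-00  (sole → essential)
Essential prime implicants: -10-1, 0010-, 10110, 11-00, 110--

NO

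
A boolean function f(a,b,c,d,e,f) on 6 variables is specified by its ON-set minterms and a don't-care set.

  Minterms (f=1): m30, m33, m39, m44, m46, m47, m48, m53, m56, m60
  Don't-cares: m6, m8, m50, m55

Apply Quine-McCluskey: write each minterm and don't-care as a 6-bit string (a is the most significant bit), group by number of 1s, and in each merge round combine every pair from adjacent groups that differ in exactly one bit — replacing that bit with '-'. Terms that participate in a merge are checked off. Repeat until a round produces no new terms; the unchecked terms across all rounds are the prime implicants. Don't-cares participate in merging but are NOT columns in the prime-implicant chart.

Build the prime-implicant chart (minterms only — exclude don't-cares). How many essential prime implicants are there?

Round 0: 000110 001000 011110 100001 100111✓ 101100✓ 101110✓ 101111✓ 110000✓ 110010✓ 110101✓ 110111✓ 111000✓ 111100✓
Round 1: 1-0111 1-1100 10-111 1011-0 10111- 11-000 1100-0 1101-1 111-00
PIs = {000110, 001000, 011110, 1-0111, 1-1100, 10-111, 100001, 1011-0, 10111-, 11-000, 1100-0, 1101-1, 111-00}
Coverage chart:
  m30: 011110 ←essential
  m33: 100001 ←essential
  m39: 1-0111,10-111
  m44: 1-1100,1011-0
  m46: 1011-0,10111-
  m47: 10-111,10111-
  m48: 11-000,1100-0
  m53: 1101-1 ←essential
  m56: 11-000,111-00
  m60: 1-1100,111-00
Essential: 011110, 100001, 1101-1

3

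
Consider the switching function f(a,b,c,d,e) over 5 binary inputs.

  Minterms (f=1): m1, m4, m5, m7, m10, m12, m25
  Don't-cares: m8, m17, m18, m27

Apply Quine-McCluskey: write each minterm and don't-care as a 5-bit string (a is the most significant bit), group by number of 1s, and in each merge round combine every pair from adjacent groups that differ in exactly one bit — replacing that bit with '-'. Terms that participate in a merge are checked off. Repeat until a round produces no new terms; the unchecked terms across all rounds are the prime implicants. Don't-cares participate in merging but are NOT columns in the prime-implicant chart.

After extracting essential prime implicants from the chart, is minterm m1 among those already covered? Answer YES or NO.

Round 0: 00001✓ 00100✓ 00101✓ 00111✓ 01000✓ 01010✓ 01100✓ 10001✓ 10010 11001✓ 11011✓
Round 1: -0001 0-100 00-01 001-1 0010- 01-00 010-0 1-001 110-1
PIs = {-0001, 0-100, 00-01, 001-1, 0010-, 01-00, 010-0, 1-001, 10010, 110-1}
Coverage chart:
  m1: -0001,00-01
  m4: 0-100,0010-
  m5: 00-01,001-1,0010-
  m7: 001-1 ←essential
  m10: 010-0 ←essential
  m12: 0-100,01-00
  m25: 1-001,110-1
Essential: 001-1, 010-0

NO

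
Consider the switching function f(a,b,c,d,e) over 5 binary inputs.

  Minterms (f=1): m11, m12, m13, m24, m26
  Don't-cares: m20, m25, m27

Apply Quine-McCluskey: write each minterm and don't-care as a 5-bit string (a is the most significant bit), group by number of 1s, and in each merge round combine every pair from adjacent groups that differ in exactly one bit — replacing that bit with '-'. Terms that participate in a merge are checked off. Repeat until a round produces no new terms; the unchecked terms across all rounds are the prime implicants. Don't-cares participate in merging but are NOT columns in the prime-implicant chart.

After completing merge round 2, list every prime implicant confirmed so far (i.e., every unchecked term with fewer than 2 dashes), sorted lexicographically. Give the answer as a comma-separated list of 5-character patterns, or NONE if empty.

Round 0: 01011✓ 01100✓ 01101✓ 10100 11000✓ 11001✓ 11010✓ 11011✓
Round 1: -1011 0110- 110-0✓ 110-1✓ 1100-✓ 1101-✓
Round 2: 110--
PIs = {-1011, 0110-, 10100, 110--}

-1011, 0110-, 10100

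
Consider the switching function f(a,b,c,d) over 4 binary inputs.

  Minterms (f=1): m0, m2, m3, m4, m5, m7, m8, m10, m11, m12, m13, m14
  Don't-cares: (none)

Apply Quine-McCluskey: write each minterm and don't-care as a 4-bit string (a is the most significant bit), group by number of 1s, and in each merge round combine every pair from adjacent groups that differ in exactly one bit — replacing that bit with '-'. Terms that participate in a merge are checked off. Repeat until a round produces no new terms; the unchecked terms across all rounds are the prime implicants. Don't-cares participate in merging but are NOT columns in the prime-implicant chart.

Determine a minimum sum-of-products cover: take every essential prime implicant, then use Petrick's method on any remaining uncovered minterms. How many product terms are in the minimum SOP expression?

5

Round 0: 0000✓ 0010✓ 0011✓ 0100✓ 0101✓ 0111✓ 1000✓ 1010✓ 1011✓ 1100✓ 1101✓ 1110✓
Round 1: -000✓ -010✓ -011✓ -100✓ -101✓ 0-00✓ 0-11 00-0✓ 001-✓ 01-1 010-✓ 1-00✓ 1-10✓ 10-0✓ 101-✓ 11-0✓ 110-✓
Round 2: --00 -0-0 -01- -10- 1--0
PIs = {--00, -0-0, -01-, -10-, 0-11, 01-1, 1--0}
Coverage chart:
  m0: --00,-0-0
  m2: -0-0,-01-
  m3: -01-,0-11
  m4: --00,-10-
  m5: -10-,01-1
  m7: 0-11,01-1
  m8: --00,-0-0,1--0
  m10: -0-0,-01-,1--0
  m11: -01- ←essential
  m12: --00,-10-,1--0
  m13: -10- ←essential
  m14: 1--0 ←essential
Essential: -01-, -10-, 1--0
Petrick residual → --00, 0-11
Min cover (5 terms): c'd' + b'c + bc' + a'cd + ad'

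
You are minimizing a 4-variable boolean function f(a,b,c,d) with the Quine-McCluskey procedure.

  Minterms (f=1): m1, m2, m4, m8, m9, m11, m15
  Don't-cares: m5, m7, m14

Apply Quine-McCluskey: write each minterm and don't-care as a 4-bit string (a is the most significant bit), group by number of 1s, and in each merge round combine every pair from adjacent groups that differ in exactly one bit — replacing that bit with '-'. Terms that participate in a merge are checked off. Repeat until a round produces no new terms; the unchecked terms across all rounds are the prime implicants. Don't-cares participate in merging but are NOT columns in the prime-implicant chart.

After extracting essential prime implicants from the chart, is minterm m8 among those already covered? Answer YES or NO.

YES

Round 0: 0001✓ 0010 0100✓ 0101✓ 0111✓ 1000✓ 1001✓ 1011✓ 1110✓ 1111✓
Round 1: -001 -111 0-01 01-1 010- 1-11 10-1 100- 111-
PIs = {-001, -111, 0-01, 0010, 01-1, 010-, 1-11, 10-1, 100-, 111-}
Coverage chart:
  m1: -001,0-01
  m2: 0010 ←essential
  m4: 010- ←essential
  m8: 100- ←essential
  m9: -001,10-1,100-
  m11: 1-11,10-1
  m15: -111,1-11,111-
Essential: 0010, 010-, 100-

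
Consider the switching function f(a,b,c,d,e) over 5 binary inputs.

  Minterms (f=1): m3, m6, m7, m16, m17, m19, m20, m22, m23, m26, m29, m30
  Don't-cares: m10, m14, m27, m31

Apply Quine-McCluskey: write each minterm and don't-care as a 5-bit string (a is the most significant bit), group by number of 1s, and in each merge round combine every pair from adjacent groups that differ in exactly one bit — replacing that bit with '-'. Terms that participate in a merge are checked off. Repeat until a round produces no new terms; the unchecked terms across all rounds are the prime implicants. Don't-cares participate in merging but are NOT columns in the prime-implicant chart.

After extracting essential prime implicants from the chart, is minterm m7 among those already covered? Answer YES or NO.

YES

Round 0: 00011✓ 00110✓ 00111✓ 01010✓ 01110✓ 10000✓ 10001✓ 10011✓ 10100✓ 10110✓ 10111✓ 11010✓ 11011✓ 11101✓ 11110✓ 11111✓
Round 1: -0011✓ -0110✓ -0111✓ -1010✓ -1110✓ 0-110✓ 00-11✓ 0011-✓ 01-10✓ 1-011✓ 1-110✓ 1-111✓ 10-00 10-11✓ 100-1 1000- 101-0 1011-✓ 11-10✓ 11-11✓ 1101-✓ 111-1 1111-✓
Round 2: --110 -0-11 -011- -1-10 1--11 1-11- 11-1-
PIs = {--110, -0-11, -011-, -1-10, 1--11, 1-11-, 10-00, 100-1, 1000-, 101-0, 11-1-, 111-1}
Coverage chart:
  m3: -0-11 ←essential
  m6: --110,-011-
  m7: -0-11,-011-
  m16: 10-00,1000-
  m17: 100-1,1000-
  m19: -0-11,1--11,100-1
  m20: 10-00,101-0
  m22: --110,-011-,1-11-,101-0
  m23: -0-11,-011-,1--11,1-11-
  m26: -1-10,11-1-
  m29: 111-1 ←essential
  m30: --110,-1-10,1-11-,11-1-
Essential: -0-11, 111-1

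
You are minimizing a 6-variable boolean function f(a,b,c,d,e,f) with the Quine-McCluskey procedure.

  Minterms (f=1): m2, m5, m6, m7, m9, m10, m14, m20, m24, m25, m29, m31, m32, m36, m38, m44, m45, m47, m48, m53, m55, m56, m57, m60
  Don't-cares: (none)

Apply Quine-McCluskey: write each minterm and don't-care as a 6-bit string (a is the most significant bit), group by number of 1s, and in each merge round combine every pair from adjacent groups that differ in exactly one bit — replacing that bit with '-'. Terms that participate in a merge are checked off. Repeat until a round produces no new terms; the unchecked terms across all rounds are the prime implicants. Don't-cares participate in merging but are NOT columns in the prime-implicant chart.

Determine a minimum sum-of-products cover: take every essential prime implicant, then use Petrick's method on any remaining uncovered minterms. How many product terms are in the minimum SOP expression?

11

size-2^0 implicants → 000010(✓)  000101(✓)  000110(✓)  000111(✓)  001001(✓)  001010(✓)  001110(✓)  010100  011000(✓)  011001(✓)  011101(✓)  011111(✓)  100000(✓)  100100(✓)  100110(✓)  101100(✓)  101101(✓)  101111(✓)  110000(✓)  110101(✓)  110111(✓)  111000(✓)  111001(✓)  111100(✓)
size-2^1 implicants → -00110  -11000(✓)  -11001(✓)  0-1001  00-010(✓)  00-110(✓)  000-10(✓)  0001-1  00011-  001-10(✓)  011-01  01100-(✓)  0111-1  1-0000  1-1100  10-100  100-00  1001-0  1011-1  10110-  11-000  1101-1  111-00  11100-(✓)
size-2^2 implicants → -1100-  00--10
Unchecked terms (primes): -00110, -1100-, 0-1001, 00--10, 0001-1, 00011-, 010100, 011-01, 0111-1, 1-0000, 1-1100, 10-100, 100-00, 1001-0, 1011-1, 10110-, 11-000, 1101-1, 111-00
Minterm coverage:
  m2 ⊆ 00--10 [E]
  m5 ⊆ 0001-1 [E]
  m6 ⊆ -00110,00--10,00011-
  m7 ⊆ 0001-1,00011-
  m9 ⊆ 0-1001 [E]
  m10 ⊆ 00--10 [E]
  m14 ⊆ 00--10 [E]
  m20 ⊆ 010100 [E]
  m24 ⊆ -1100- [E]
  m25 ⊆ -1100-,0-1001,011-01
  m29 ⊆ 011-01,0111-1
  m31 ⊆ 0111-1 [E]
  m32 ⊆ 1-0000,100-00
  m36 ⊆ 10-100,100-00,1001-0
  m38 ⊆ -00110,1001-0
  m44 ⊆ 1-1100,10-100,10110-
  m45 ⊆ 1011-1,10110-
  m47 ⊆ 1011-1 [E]
  m48 ⊆ 1-0000,11-000
  m53 ⊆ 1101-1 [E]
  m55 ⊆ 1101-1 [E]
  m56 ⊆ -1100-,11-000,111-00
  m57 ⊆ -1100- [E]
  m60 ⊆ 1-1100,111-00
E = {-1100-, 0-1001, 00--10, 0001-1, 010100, 0111-1, 1011-1, 1101-1}
Petrick residual → 1-0000, 1-1100, 1001-0
Cover = bcd'e' + a'cd'e'f + a'b'ef' + a'b'c'df + a'bc'de'f' + a'bcdf + ac'd'e'f' + acde'f' + ab'c'df' + ab'cdf + abc'df  |cover|=11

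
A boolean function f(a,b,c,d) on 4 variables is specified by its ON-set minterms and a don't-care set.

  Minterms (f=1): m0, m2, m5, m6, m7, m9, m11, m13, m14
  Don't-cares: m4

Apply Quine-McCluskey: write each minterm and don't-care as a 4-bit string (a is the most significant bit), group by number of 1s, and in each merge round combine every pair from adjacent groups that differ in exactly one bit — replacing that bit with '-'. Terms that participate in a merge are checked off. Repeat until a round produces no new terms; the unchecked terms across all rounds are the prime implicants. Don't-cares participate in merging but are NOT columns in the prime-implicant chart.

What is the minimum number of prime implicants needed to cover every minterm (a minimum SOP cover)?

[col 0] 0000*, 0010*, 0100*, 0101*, 0110*, 0111*, 1001*, 1011*, 1101*, 1110*
[col 1] -101, -110, 0-00*, 0-10*, 00-0*, 01-0*, 01-1*, 010-*, 011-*, 1-01, 10-1
[col 2] 0--0, 01--
Prime implicants: -101, -110, 0--0, 01--, 1-01, 10-1
PI chart (minterm → PIs covering it):
  0 | 0--0  (sole → essential)
  2 | 0--0  (sole → essential)
  5 | -101,01--
  6 | -110,0--0,01--
  7 | 01--  (sole → essential)
  9 | 1-01,10-1
  11 | 10-1  (sole → essential)
  13 | -101,1-01
  14 | -110  (sole → essential)
Essential prime implicants: -110, 0--0, 01--, 10-1
Petrick residual → -101
Minimum SOP uses 5 PIs: bc'd + bcd' + a'd' + a'b + ab'd

5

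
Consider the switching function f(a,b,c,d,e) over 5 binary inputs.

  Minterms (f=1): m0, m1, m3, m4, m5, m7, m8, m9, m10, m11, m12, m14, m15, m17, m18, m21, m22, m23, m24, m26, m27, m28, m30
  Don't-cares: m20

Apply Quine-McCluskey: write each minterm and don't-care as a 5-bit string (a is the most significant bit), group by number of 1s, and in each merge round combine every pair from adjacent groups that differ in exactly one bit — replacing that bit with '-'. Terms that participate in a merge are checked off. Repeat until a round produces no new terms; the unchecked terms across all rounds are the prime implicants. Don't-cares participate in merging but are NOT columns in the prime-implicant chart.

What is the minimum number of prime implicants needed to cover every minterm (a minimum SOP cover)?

[col 0] 00000*, 00001*, 00011*, 00100*, 00101*, 00111*, 01000*, 01001*, 01010*, 01011*, 01100*, 01110*, 01111*, 10001*, 10010*, 10100*, 10101*, 10110*, 10111*, 11000*, 11010*, 11011*, 11100*, 11110*
[col 1] -0001*, -0100*, -0101*, -0111*, -1000*, -1010*, -1011*, -1100*, -1110*, 0-000*, 0-001*, 0-011*, 0-100*, 0-111*, 00-00*, 00-01*, 00-11*, 000-1*, 0000-*, 001-1*, 0010-*, 01-00*, 01-10*, 01-11*, 010-0*, 010-1*, 0100-*, 0101-*, 011-0*, 0111-*, 1-010*, 1-100*, 1-110*, 10-01*, 10-10*, 101-0*, 101-1*, 1010-*, 1011-*, 11-00*, 11-10*, 110-0*, 1101-*, 111-0*
[col 2] --100, -0-01, -01-1, -010-, -1-00*, -1-10*, -10-0*, -101-, -11-0*, 0--00, 0--11, 0-0-1, 0-00-, 00--1, 00-0-, 01--0*, 01-1-, 010--, 1--10, 1-1-0, 101--, 11--0*
[col 3] -1--0
Prime implicants: --100, -0-01, -01-1, -010-, -1--0, -101-, 0--00, 0--11, 0-0-1, 0-00-, 00--1, 00-0-, 01-1-, 010--, 1--10, 1-1-0, 101--
PI chart (minterm → PIs covering it):
  0 | 0--00,0-00-,00-0-
  1 | -0-01,0-0-1,0-00-,00--1,00-0-
  3 | 0--11,0-0-1,00--1
  4 | --100,-010-,0--00,00-0-
  5 | -0-01,-01-1,-010-,00--1,00-0-
  7 | -01-1,0--11,00--1
  8 | -1--0,0--00,0-00-,010--
  9 | 0-0-1,0-00-,010--
  10 | -1--0,-101-,01-1-,010--
  11 | -101-,0--11,0-0-1,01-1-,010--
  12 | --100,-1--0,0--00
  14 | -1--0,01-1-
  15 | 0--11,01-1-
  17 | -0-01  (sole → essential)
  18 | 1--10  (sole → essential)
  21 | -0-01,-01-1,-010-,101--
  22 | 1--10,1-1-0,101--
  23 | -01-1,101--
  24 | -1--0  (sole → essential)
  26 | -1--0,-101-,1--10
  27 | -101-  (sole → essential)
  28 | --100,-1--0,1-1-0
  30 | -1--0,1--10,1-1-0
Essential prime implicants: -0-01, -1--0, -101-, 1--10
Petrick residual → --100, -01-1, 0--11, 0-00-
Minimum SOP uses 8 PIs: cd'e' + b'd'e + b'ce + be' + bc'd + a'de + a'c'd' + ade'

8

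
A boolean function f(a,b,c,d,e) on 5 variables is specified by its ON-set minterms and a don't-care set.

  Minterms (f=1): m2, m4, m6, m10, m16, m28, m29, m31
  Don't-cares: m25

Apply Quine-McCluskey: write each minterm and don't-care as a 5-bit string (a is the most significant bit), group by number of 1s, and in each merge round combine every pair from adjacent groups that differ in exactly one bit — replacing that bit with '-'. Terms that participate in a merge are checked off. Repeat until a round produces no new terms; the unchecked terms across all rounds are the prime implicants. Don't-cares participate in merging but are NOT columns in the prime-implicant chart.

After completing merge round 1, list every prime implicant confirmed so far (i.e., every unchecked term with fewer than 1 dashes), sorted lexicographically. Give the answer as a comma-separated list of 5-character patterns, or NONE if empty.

10000

[col 0] 00010*, 00100*, 00110*, 01010*, 10000, 11001*, 11100*, 11101*, 11111*
[col 1] 0-010, 00-10, 001-0, 11-01, 111-1, 1110-
Prime implicants: 0-010, 00-10, 001-0, 10000, 11-01, 111-1, 1110-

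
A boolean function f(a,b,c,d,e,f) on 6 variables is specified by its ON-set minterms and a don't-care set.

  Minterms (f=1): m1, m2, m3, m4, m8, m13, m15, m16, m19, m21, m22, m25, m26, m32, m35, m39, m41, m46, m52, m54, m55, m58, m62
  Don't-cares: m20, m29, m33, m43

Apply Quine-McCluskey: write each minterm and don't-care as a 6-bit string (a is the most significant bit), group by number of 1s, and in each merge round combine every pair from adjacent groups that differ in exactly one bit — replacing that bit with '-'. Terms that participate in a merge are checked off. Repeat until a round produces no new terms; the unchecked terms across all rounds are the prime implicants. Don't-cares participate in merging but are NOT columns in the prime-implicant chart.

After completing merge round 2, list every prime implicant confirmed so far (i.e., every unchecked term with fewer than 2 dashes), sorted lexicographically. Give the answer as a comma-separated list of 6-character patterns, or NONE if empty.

[col 0] 000001*, 000010*, 000011*, 000100*, 001000, 001101*, 001111*, 010000*, 010011*, 010100*, 010101*, 010110*, 011001*, 011010*, 011101*, 100000*, 100001*, 100011*, 100111*, 101001*, 101011*, 101110*, 110100*, 110110*, 110111*, 111010*, 111110*
[col 1] -00001*, -00011*, -10100*, -10110*, -11010, 0-0011, 0-0100, 0-1101, 0000-1*, 00001-, 0011-1, 01-101, 010-00, 0101-0*, 01010-, 011-01, 1-0111, 1-1110, 10-001*, 10-011*, 100-11, 1000-1*, 10000-, 1010-1*, 11-110, 1101-0*, 11011-, 111-10
[col 2] -000-1, -101-0, 10-0-1
Prime implicants: -000-1, -101-0, -11010, 0-0011, 0-0100, 0-1101, 00001-, 001000, 0011-1, 01-101, 010-00, 01010-, 011-01, 1-0111, 1-1110, 10-0-1, 100-11, 10000-, 11-110, 11011-, 111-10

-11010, 0-0011, 0-0100, 0-1101, 00001-, 001000, 0011-1, 01-101, 010-00, 01010-, 011-01, 1-0111, 1-1110, 100-11, 10000-, 11-110, 11011-, 111-10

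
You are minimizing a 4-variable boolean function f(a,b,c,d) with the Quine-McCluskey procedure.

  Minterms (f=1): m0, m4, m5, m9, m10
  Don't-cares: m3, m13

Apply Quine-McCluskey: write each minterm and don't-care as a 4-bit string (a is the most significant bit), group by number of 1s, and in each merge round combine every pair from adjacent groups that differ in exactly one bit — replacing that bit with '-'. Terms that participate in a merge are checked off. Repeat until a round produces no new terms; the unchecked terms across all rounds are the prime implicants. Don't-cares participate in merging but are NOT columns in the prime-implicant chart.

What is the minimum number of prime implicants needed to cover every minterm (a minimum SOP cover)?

4

size-2^0 implicants → 0000(✓)  0011  0100(✓)  0101(✓)  1001(✓)  1010  1101(✓)
size-2^1 implicants → -101  0-00  010-  1-01
Unchecked terms (primes): -101, 0-00, 0011, 010-, 1-01, 1010
Minterm coverage:
  m0 ⊆ 0-00 [E]
  m4 ⊆ 0-00,010-
  m5 ⊆ -101,010-
  m9 ⊆ 1-01 [E]
  m10 ⊆ 1010 [E]
E = {0-00, 1-01, 1010}
Petrick residual → -101
Cover = bc'd + a'c'd' + ac'd + ab'cd'  |cover|=4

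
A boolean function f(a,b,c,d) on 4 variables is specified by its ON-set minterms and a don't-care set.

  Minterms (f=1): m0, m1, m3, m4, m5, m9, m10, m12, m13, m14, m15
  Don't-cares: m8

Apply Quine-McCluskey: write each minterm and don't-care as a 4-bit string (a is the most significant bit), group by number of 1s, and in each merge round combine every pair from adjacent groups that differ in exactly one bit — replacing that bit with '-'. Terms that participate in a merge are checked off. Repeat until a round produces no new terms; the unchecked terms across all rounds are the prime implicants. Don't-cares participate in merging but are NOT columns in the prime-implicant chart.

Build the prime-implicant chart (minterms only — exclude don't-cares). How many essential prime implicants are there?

Round 0: 0000✓ 0001✓ 0011✓ 0100✓ 0101✓ 1000✓ 1001✓ 1010✓ 1100✓ 1101✓ 1110✓ 1111✓
Round 1: -000✓ -001✓ -100✓ -101✓ 0-00✓ 0-01✓ 00-1 000-✓ 010-✓ 1-00✓ 1-01✓ 1-10✓ 10-0✓ 100-✓ 11-0✓ 11-1✓ 110-✓ 111-✓
Round 2: --00✓ --01✓ -00-✓ -10-✓ 0-0-✓ 1--0 1-0-✓ 11--
Round 3: --0-
PIs = {--0-, 00-1, 1--0, 11--}
Coverage chart:
  m0: --0- ←essential
  m1: --0-,00-1
  m3: 00-1 ←essential
  m4: --0- ←essential
  m5: --0- ←essential
  m9: --0- ←essential
  m10: 1--0 ←essential
  m12: --0-,1--0,11--
  m13: --0-,11--
  m14: 1--0,11--
  m15: 11-- ←essential
Essential: --0-, 00-1, 1--0, 11--

4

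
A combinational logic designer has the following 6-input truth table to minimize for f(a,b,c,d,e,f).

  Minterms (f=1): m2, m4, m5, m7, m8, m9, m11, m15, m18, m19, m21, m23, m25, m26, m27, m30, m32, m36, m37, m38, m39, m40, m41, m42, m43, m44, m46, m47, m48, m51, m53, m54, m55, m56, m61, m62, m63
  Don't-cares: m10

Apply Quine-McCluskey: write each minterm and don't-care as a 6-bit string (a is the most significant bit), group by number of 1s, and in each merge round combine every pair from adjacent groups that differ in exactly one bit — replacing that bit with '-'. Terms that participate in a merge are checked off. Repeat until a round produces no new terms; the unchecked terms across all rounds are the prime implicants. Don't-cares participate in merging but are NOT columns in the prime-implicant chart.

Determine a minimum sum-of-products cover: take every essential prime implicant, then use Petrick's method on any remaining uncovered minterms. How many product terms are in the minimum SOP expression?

12

Round 0: 000010✓ 000100✓ 000101✓ 000111✓ 001000✓ 001001✓ 001010✓ 001011✓ 001111✓ 010010✓ 010011✓ 010101✓ 010111✓ 011001✓ 011010✓ 011011✓ 011110✓ 100000✓ 100100✓ 100101✓ 100110✓ 100111✓ 101000✓ 101001✓ 101010✓ 101011✓ 101100✓ 101110✓ 101111✓ 110000✓ 110011✓ 110101✓ 110110✓ 110111✓ 111000✓ 111101✓ 111110✓ 111111✓
Round 1: -00100✓ -00101✓ -00111✓ -01000✓ -01001✓ -01010✓ -01011✓ -01111✓ -10011✓ -10101✓ -10111✓ -11110 0-0010✓ 0-0101✓ 0-0111✓ 0-1001✓ 0-1010✓ 0-1011✓ 00-010✓ 00-111✓ 0001-1✓ 00010-✓ 001-11✓ 0010-0✓ 0010-1✓ 00100-✓ 00101-✓ 01-010✓ 01-011✓ 010-11✓ 01001-✓ 0101-1✓ 011-10 0110-1✓ 01101-✓ 1-0000✓ 1-0101✓ 1-0110✓ 1-0111✓ 1-1000✓ 1-1110✓ 1-1111✓ 10-000✓ 10-100✓ 10-110✓ 10-111✓ 100-00✓ 1001-0✓ 1001-1✓ 10010-✓ 10011-✓ 101-00✓ 101-10✓ 101-11✓ 1010-0✓ 1010-1✓ 10100-✓ 10101-✓ 1011-0✓ 10111-✓ 11-000✓ 11-101✓ 11-110✓ 11-111✓ 110-11✓ 1101-1✓ 11011-✓ 1111-1✓ 11111-✓
Round 2: --0101✓ --0111✓ -0-111 -001-1✓ -0010- -01-11 -010-0✓ -010-1✓ -0100-✓ -0101-✓ -10-11 -101-1✓ 0--010 0-01-1✓ 0-10-1 0-101- 0010--✓ 01-01- 1--000 1--110✓ 1--111✓ 1-01-1✓ 1-011-✓ 1-111-✓ 10--00 10-1-0 10-11-✓ 1001-- 101--0 101-1- 1010--✓ 11-1-1 11-11-✓
Round 3: --01-1 -010-- 1--11-
PIs = {--01-1, -0-111, -0010-, -01-11, -010--, -10-11, -11110, 0--010, 0-10-1, 0-101-, 01-01-, 011-10, 1--000, 1--11-, 10--00, 10-1-0, 1001--, 101--0, 101-1-, 11-1-1}
Coverage chart:
  m2: 0--010 ←essential
  m4: -0010- ←essential
  m5: --01-1,-0010-
  m7: --01-1,-0-111
  m8: -010-- ←essential
  m9: -010--,0-10-1
  m11: -01-11,-010--,0-10-1,0-101-
  m15: -0-111,-01-11
  m18: 0--010,01-01-
  m19: -10-11,01-01-
  m21: --01-1 ←essential
  m23: --01-1,-10-11
  m25: 0-10-1 ←essential
  m26: 0--010,0-101-,01-01-,011-10
  m27: 0-10-1,0-101-,01-01-
  m30: -11110,011-10
  m32: 1--000,10--00
  m36: -0010-,10--00,10-1-0,1001--
  m37: --01-1,-0010-,1001--
  m38: 1--11-,10-1-0,1001--
  m39: --01-1,-0-111,1--11-,1001--
  m40: -010--,1--000,10--00,101--0
  m41: -010-- ←essential
  m42: -010--,101--0,101-1-
  m43: -01-11,-010--,101-1-
  m44: 10--00,10-1-0,101--0
  m46: 1--11-,10-1-0,101--0,101-1-
  m47: -0-111,-01-11,1--11-,101-1-
  m48: 1--000 ←essential
  m51: -10-11 ←essential
  m53: --01-1,11-1-1
  m54: 1--11- ←essential
  m55: --01-1,-10-11,1--11-,11-1-1
  m56: 1--000 ←essential
  m61: 11-1-1 ←essential
  m62: -11110,1--11-
  m63: 1--11-,11-1-1
Essential: --01-1, -0010-, -010--, -10-11, 0--010, 0-10-1, 1--000, 1--11-, 11-1-1
Petrick residual → -0-111, -11110, 10--00
Min cover (12 terms): c'df + b'def + b'c'de' + b'cd' + bc'ef + bcdef' + a'd'ef' + a'cd'f + ad'e'f' + ade + ab'e'f' + abdf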